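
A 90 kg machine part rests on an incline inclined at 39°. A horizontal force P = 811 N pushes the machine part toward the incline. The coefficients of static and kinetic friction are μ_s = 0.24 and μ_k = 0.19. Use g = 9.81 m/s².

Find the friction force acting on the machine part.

Resolve perpendicular to the incline: N = m g cos θ + P sin θ = 90×9.81×cos 39° + 811×sin 39° = 1197 N.
Along the incline, the net driving force (taking up-slope positive) is P cos θ − m g sin θ = 630.3 − 555.6 = 74.64 N, so equilibrium requires friction f = -74.64 N (down-slope).
The limit of static friction is μ_s N = 287.2 N.
Since 74.64 N is within the 287.2 N limit, the machine part stays put and friction is exactly 74.6 N.

f ≈ 74.6 N (down the incline)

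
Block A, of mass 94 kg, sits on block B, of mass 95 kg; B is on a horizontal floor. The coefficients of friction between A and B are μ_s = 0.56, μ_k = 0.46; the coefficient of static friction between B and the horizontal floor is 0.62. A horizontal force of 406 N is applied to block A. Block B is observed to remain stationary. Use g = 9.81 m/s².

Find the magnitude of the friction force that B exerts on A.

The normal force B exerts on A is simply A's weight, N₁ = 922.1 N.
Maximum static friction on A from B: μ_s N₁ = 0.56×922.1 = 516.4 N.
Since P = 406 N ≤ 516.4 N, A does not slip on B; friction on A equals P = 406 N.
By Newton's third law B feels 406 N forward from A. With B stationary, the floor's static friction on B balances it: f₂ = 406 N (well within μ_s(m_A+m_B)g = 1150 N).

f ≈ 406 N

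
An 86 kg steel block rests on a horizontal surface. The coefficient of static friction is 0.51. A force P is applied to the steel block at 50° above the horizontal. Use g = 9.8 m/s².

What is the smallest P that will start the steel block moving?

N = m g − P sin α (the pull lifts the steel block).
At impending slip, P cos α = μ_s N = μ_s (m g − P sin α).
Solving: P (cos α + μ_s sin α) = μ_s m g → P = 0.51×843/(cos 50° + 0.51 sin 50°) = 430/1.033 = 416 N.

P ≈ 416 N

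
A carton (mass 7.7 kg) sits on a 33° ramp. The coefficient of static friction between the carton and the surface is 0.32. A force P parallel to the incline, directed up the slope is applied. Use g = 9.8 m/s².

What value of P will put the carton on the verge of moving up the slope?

P ≈ 61.4 N

At impending motion up the slope, friction acts down-slope at its limit: f = μ_s N.
P is parallel to the surface, so N = m g cos θ = 63.3 N.
Along the incline: P = m g sin θ + μ_s N = 41.1 + 0.32×63.3 = 61.4 N.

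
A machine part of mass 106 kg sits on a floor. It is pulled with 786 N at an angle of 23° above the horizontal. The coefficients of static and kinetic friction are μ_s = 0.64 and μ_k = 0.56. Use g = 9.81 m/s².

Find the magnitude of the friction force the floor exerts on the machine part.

f ≈ 410 N

The vertical component of P reduces the normal force: N = m g − P sin α = 1040 − 307.1 = 732.7 N.
The horizontal driving force is P cos α = 723.5 N, so equilibrium needs friction f = 723.5 N.
The static-friction limit is μ_s N = 469 N.
The required friction exceeds μ_s N, so the machine part moves and f = μ_k N = 410 N.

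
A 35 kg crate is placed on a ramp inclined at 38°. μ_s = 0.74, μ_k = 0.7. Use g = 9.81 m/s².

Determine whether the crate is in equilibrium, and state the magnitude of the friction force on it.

N = m g cos θ = 271 N.
Down-slope weight component: m g sin θ = 211 N.
μ_s N = 200 N.
211 > 200 N, so it slides; kinetic friction f = μ_k N = 0.7×271 = 189 N.

f ≈ 189 N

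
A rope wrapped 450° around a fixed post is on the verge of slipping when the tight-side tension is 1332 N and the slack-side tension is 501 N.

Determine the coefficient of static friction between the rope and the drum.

μ ≈ 0.125

T₂/T₁ = e^{μβ} → μ = ln(T₂/T₁)/β.
β = 450° = 7.854 rad.
μ = ln(1332/501)/7.854 = ln(2.659)/7.854 = 0.125.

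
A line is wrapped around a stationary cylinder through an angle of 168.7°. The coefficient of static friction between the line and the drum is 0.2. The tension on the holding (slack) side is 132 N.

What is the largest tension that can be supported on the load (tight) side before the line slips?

T_max ≈ 238 N

At impending slip the capstan equation gives T₂/T₁ = e^{μβ} with β in radians.
β = 168.7° × π/180 = 2.944 rad.
e^{μβ} = e^{0.2×2.944} = 1.802.
T₂ = T₁ · e^{μβ} = 132 × 1.802 = 238 N.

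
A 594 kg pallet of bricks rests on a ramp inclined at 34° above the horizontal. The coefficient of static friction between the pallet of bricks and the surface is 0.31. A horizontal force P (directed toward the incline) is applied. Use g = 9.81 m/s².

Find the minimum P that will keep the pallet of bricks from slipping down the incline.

P_min ≈ 1760 N

The pallet of bricks tends to slide down (tan θ > μ_s), so at the point of impending slip friction acts up-slope at its limit: f = μ_s N.
Perpendicular to the incline: N = m g cos θ + P sin θ.
Along the incline: P cos θ + μ_s N = m g sin θ, i.e. P cos θ + μ_s (m g cos θ + P sin θ) = m g sin θ.
Solving, P (cos θ + μ_s sin θ) = m g (sin θ − μ_s cos θ), so P = 5830×0.3022/1.002 = 1760 N.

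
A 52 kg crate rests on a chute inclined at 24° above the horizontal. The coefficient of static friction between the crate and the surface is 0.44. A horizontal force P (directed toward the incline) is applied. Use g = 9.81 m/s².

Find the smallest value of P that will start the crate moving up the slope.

At impending motion up the slope, friction acts down-slope at its limit: f = μ_s N.
Perpendicular to the incline: N = m g cos θ + P sin θ.
Along the incline: P cos θ = m g sin θ + μ_s N = m g sin θ + μ_s (m g cos θ + P sin θ).
Solving, P (cos θ − μ_s sin θ) = m g (sin θ + μ_s cos θ), so P = 52×9.81×(sin 24° + 0.44 cos 24°)/(cos 24° − 0.44 sin 24°) = 510×0.8087/0.7346 = 562 N.

P ≈ 562 N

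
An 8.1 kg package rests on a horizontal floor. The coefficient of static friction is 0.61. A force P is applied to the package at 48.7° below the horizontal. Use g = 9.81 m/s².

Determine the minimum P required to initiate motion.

N = m g + P sin α (the push presses the package into the horizontal floor).
At impending slip, P cos α = μ_s N = μ_s (m g + P sin α).
Solving: P (cos α − μ_s sin α) = μ_s m g → P = 0.61×79.5/(cos 48.7° − 0.61 sin 48.7°) = 48.5/0.2017 = 240 N.

P ≈ 240 N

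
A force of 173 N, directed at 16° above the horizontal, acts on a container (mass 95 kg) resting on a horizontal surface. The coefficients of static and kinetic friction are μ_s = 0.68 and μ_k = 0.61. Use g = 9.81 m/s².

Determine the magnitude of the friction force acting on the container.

Vertical equilibrium gives N = m g − P sin α = 884.3 N.
For equilibrium, f = P cos α = 173×cos 16° = 166.3 N.
μ_s N = 0.68 × 884.3 = 601.3 N.
Since 166.3 N does not exceed the limit, the container stays at rest and f = 166 N.

f ≈ 166 N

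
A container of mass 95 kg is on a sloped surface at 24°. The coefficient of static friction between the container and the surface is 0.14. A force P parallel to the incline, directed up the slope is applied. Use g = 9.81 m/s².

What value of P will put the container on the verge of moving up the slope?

At impending motion up the slope, friction acts down-slope at its limit: f = μ_s N.
P is parallel to the surface, so N = m g cos θ = 851 N.
Along the incline: P = m g sin θ + μ_s N = 379 + 0.14×851 = 498 N.

P ≈ 498 N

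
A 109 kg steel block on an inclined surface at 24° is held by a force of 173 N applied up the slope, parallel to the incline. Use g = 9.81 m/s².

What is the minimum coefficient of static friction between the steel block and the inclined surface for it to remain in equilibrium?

N = m g cos θ = 976.8 N.
Friction must make up the shortfall along the incline: f = m g sin θ − P = 434.9 − 173 = 261.9 N.
At the threshold f = μ_s N, so μ_s,min = 261.9/976.8 = 0.268.

μ_s,min ≈ 0.268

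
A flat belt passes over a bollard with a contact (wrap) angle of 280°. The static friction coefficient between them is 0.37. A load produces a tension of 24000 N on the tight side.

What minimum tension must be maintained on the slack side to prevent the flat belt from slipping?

Capstan equation at impending slip: T_tight/T_slack = e^{μβ}.
β = 280° = 4.887 rad; e^{μβ} = e^{0.37×4.887} = 6.099.
T_slack = T_tight / e^{μβ} = 24000 / 6.099 = 3930 N.

T_min ≈ 3930 N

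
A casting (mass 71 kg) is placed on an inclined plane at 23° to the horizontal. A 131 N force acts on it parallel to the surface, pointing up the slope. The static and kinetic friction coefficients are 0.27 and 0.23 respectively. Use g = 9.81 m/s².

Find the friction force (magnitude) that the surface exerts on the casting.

f ≈ 141 N (up the incline)

Normal force: N = m g cos θ = 71 × 9.81 × cos 23° = 641.1 N.
The friction needed for equilibrium is m g sin θ − P = 272.1 − 131 = 141.1 N, measured positive up-slope.
Static friction can supply at most μ_s N = 173.1 N.
Since |141.1| ≤ 173.1 N, static friction is sufficient; f equals the required value, not μ_s N.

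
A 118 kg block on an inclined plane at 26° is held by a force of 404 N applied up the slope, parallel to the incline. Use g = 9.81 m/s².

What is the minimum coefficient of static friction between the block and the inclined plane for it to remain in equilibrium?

μ_s,min ≈ 0.0994

N = m g cos θ = 1040 N.
Friction must make up the shortfall along the incline: f = m g sin θ − P = 507.4 − 404 = 103.4 N.
At the threshold f = μ_s N, so μ_s,min = 103.4/1040 = 0.0994.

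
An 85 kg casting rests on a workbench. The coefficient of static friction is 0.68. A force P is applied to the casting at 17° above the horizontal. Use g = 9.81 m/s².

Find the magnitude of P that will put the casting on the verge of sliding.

N = m g − P sin α (the pull lifts the casting).
At impending slip, P cos α = μ_s N = μ_s (m g − P sin α).
Solving: P (cos α + μ_s sin α) = μ_s m g → P = 0.68×834/(cos 17° + 0.68 sin 17°) = 567/1.155 = 491 N.

P ≈ 491 N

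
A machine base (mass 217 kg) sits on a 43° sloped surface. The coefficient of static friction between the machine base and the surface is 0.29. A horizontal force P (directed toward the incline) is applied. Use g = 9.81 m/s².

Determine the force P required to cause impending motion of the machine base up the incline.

At impending motion up the slope, friction acts down-slope at its limit: f = μ_s N.
Perpendicular to the incline: N = m g cos θ + P sin θ.
Along the incline: P cos θ = m g sin θ + μ_s N = m g sin θ + μ_s (m g cos θ + P sin θ).
Solving, P (cos θ − μ_s sin θ) = m g (sin θ + μ_s cos θ), so P = 217×9.81×(sin 43° + 0.29 cos 43°)/(cos 43° − 0.29 sin 43°) = 2130×0.8941/0.5336 = 3570 N.

P ≈ 3570 N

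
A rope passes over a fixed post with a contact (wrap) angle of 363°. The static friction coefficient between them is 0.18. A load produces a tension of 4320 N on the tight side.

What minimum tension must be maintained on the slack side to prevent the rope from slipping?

T_min ≈ 1380 N

Capstan equation at impending slip: T_tight/T_slack = e^{μβ}.
β = 363° = 6.336 rad; e^{μβ} = e^{0.18×6.336} = 3.128.
T_slack = T_tight / e^{μβ} = 4320 / 3.128 = 1380 N.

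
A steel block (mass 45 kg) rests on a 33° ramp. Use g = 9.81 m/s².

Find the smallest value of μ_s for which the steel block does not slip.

μ_s,min ≈ 0.649

At the slip threshold m g sin θ = μ_s m g cos θ, so μ_s,min = tan θ.
μ_s,min = tan 33° = 0.649.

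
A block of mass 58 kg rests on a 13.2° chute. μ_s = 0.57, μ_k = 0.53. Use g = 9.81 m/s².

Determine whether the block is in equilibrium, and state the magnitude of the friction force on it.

N = m g cos θ = 554 N.
Down-slope weight component: m g sin θ = 130 N.
μ_s N = 316 N.
130 ≤ 316 N, so it stays put; friction = 130 N.

f ≈ 130 N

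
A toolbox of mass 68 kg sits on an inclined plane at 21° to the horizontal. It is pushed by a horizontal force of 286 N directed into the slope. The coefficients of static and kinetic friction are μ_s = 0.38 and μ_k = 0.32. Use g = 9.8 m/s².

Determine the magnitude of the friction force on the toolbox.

Resolve perpendicular to the incline: N = m g cos θ + P sin θ = 68×9.8×cos 21° + 286×sin 21° = 724.6 N.
Parallel to the incline: P cos θ − m g sin θ = 267 − 238.8 = 28.19 N; the friction needed to balance this is 28.19 N acting down the slope.
The limit of static friction is μ_s N = 275.4 N.
Since 28.19 N is within the 275.4 N limit, the toolbox stays put and friction is exactly 28.2 N.

f ≈ 28.2 N (down the incline)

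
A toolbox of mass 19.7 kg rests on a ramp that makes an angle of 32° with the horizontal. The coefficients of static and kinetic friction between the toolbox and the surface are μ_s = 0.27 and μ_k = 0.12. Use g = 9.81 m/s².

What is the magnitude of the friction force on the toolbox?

Normal force: N = m g cos θ = 19.7 × 9.81 × cos 32° = 163.9 N.
For equilibrium along the incline, friction must balance the weight component: f = m g sin θ = 102.4 N up the slope.
The static-friction ceiling is μ_s N = 0.27 × 163.9 = 44.25 N.
|102.4| exceeds 44.25 N, so the toolbox slips down-slope; friction is kinetic, f = μ_k N = 0.12×163.9 = 19.7 N.

f ≈ 19.7 N (up the incline)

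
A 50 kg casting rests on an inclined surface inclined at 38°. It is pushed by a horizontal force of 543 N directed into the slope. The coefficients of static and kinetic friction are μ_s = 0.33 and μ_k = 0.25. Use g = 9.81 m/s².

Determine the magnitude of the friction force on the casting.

Normal direction: N = m g cos θ + P sin θ = 720.8 N.
Parallel to the incline: P cos θ − m g sin θ = 427.9 − 302 = 125.9 N; the friction needed to balance this is 125.9 N acting down the slope.
The limit of static friction is μ_s N = 237.9 N.
Since 125.9 N is within the 237.9 N limit, the casting stays put and friction is exactly 126 N.

f ≈ 126 N (down the incline)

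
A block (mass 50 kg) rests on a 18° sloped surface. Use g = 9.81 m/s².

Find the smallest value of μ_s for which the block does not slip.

μ_s,min ≈ 0.325

At the slip threshold m g sin θ = μ_s m g cos θ, so μ_s,min = tan θ.
μ_s,min = tan 18° = 0.325.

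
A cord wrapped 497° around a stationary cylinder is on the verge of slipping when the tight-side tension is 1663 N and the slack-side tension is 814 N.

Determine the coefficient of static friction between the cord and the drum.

T₂/T₁ = e^{μβ} → μ = ln(T₂/T₁)/β.
β = 497° = 8.674 rad.
μ = ln(1663/814)/8.674 = ln(2.043)/8.674 = 0.0824.

μ ≈ 0.0824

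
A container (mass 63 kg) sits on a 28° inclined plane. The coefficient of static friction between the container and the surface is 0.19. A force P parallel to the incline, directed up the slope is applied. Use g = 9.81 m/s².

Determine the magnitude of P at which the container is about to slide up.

P ≈ 394 N

At impending motion up the slope, friction acts down-slope at its limit: f = μ_s N.
P is parallel to the surface, so N = m g cos θ = 546 N.
Along the incline: P = m g sin θ + μ_s N = 290 + 0.19×546 = 394 N.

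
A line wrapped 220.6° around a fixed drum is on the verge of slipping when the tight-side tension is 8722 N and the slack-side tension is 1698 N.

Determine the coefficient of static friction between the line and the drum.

T₂/T₁ = e^{μβ} → μ = ln(T₂/T₁)/β.
β = 220.6° = 3.85 rad.
μ = ln(8722/1698)/3.85 = ln(5.137)/3.85 = 0.425.

μ ≈ 0.425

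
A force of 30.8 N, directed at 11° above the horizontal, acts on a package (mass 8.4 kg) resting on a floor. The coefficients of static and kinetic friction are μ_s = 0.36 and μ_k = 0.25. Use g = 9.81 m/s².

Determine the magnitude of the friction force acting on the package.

The vertical component of P reduces the normal force: N = m g − P sin α = 82.4 − 5.877 = 76.53 N.
The horizontal driving force is P cos α = 30.23 N, so equilibrium needs friction f = 30.23 N.
The static-friction limit is μ_s N = 27.55 N.
The required friction exceeds μ_s N, so the package moves and f = μ_k N = 19.1 N.

f ≈ 19.1 N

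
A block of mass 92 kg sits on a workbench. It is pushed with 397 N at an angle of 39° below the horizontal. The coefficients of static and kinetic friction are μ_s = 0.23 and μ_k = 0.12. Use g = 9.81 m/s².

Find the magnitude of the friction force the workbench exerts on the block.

The vertical component of P adds to the normal force: N = m g + P sin α = 902.5 + 249.8 = 1152 N.
Horizontally, friction must balance P cos α = 308.5 N.
μ_s N = 0.23 × 1152 = 265 N.
The required friction exceeds μ_s N, so the block moves and f = μ_k N = 138 N.

f ≈ 138 N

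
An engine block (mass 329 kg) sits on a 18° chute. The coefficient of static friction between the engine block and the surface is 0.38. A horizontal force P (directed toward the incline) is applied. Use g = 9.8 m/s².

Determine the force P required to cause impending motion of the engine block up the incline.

P ≈ 2590 N

At impending motion up the slope, friction acts down-slope at its limit: f = μ_s N.
Perpendicular to the incline: N = m g cos θ + P sin θ.
Along the incline: P cos θ = m g sin θ + μ_s N = m g sin θ + μ_s (m g cos θ + P sin θ).
Solving, P (cos θ − μ_s sin θ) = m g (sin θ + μ_s cos θ), so P = 329×9.8×(sin 18° + 0.38 cos 18°)/(cos 18° − 0.38 sin 18°) = 3220×0.6704/0.8336 = 2590 N.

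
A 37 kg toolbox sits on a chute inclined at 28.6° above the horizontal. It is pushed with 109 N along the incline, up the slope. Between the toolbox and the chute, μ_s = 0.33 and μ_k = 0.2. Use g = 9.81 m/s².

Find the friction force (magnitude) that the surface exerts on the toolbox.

Perpendicular to the surface, N = m g cos θ = 37·9.81·cos 28.6° = 318.7 N.
The friction needed for equilibrium is m g sin θ − P = 173.8 − 109 = 64.75 N, measured positive up-slope.
Maximum static friction available: μ_s N = 0.33 × 318.7 = 105.2 N.
Since |64.75| ≤ 105.2 N, static friction is sufficient; f equals the required value, not μ_s N.

f ≈ 64.8 N (up the incline)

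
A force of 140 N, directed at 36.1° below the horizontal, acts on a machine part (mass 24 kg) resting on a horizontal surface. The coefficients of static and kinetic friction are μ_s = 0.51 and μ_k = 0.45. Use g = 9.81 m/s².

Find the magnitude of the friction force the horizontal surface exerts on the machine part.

f ≈ 113 N

Vertical equilibrium gives N = m g + P sin α = 317.9 N.
The horizontal driving force is P cos α = 113.1 N, so equilibrium needs friction f = 113.1 N.
The static-friction limit is μ_s N = 162.1 N.
Since 113.1 N does not exceed the limit, the machine part stays at rest and f = 113 N.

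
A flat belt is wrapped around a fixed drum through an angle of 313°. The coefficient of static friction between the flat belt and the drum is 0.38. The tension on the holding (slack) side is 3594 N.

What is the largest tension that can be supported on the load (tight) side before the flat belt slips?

T_max ≈ 28700 N

At impending slip the capstan equation gives T₂/T₁ = e^{μβ} with β in radians.
β = 313° × π/180 = 5.463 rad.
e^{μβ} = e^{0.38×5.463} = 7.972.
T₂ = T₁ · e^{μβ} = 3594 × 7.972 = 28700 N.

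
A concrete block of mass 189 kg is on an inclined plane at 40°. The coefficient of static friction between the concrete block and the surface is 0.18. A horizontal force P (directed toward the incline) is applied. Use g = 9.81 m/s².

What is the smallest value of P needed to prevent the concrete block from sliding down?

P_min ≈ 1060 N

The concrete block tends to slide down (tan θ > μ_s), so at the point of impending slip friction acts up-slope at its limit: f = μ_s N.
Perpendicular to the incline: N = m g cos θ + P sin θ.
Along the incline: P cos θ + μ_s N = m g sin θ, i.e. P cos θ + μ_s (m g cos θ + P sin θ) = m g sin θ.
Solving, P (cos θ + μ_s sin θ) = m g (sin θ − μ_s cos θ), so P = 1850×0.5049/0.8817 = 1060 N.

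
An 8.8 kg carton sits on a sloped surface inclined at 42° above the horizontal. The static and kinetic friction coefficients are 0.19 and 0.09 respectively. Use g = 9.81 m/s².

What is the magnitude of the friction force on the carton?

f ≈ 5.77 N (up the incline)

Normal force: N = m g cos θ = 8.8 × 9.81 × cos 42° = 64.15 N.
For equilibrium along the incline, friction must balance the weight component: f = m g sin θ = 57.76 N up the slope.
Static friction can supply at most μ_s N = 12.19 N.
|57.76| exceeds 12.19 N, so the carton slips down-slope; friction is kinetic, f = μ_k N = 0.09×64.15 = 5.77 N.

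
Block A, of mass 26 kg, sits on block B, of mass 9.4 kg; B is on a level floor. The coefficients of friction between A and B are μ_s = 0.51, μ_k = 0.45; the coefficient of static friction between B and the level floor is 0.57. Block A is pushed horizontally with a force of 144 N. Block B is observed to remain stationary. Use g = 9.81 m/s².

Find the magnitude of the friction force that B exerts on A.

The normal force B exerts on A is simply A's weight, N₁ = 255.1 N.
Maximum static friction on A from B: μ_s N₁ = 0.51×255.1 = 130.1 N.
Since P = 144 N > 130.1 N, A slides on B; the A–B friction is kinetic: f₁ = μ_k N₁ = 0.45×255.1 = 115 N.
By Newton's third law B feels 115 N forward from A. With B stationary, the floor's static friction on B balances it: f₂ = 115 N (well within μ_s(m_A+m_B)g = 197.9 N).

f ≈ 115 N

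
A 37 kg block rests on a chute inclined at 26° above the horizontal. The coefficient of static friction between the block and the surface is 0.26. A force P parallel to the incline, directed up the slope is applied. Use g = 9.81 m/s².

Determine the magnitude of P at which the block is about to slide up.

P ≈ 244 N

At impending motion up the slope, friction acts down-slope at its limit: f = μ_s N.
P is parallel to the surface, so N = m g cos θ = 326 N.
Along the incline: P = m g sin θ + μ_s N = 159 + 0.26×326 = 244 N.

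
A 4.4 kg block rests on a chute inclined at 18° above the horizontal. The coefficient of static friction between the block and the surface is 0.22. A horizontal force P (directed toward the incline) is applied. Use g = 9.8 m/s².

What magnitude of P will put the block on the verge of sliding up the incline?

At impending motion up the slope, friction acts down-slope at its limit: f = μ_s N.
Perpendicular to the incline: N = m g cos θ + P sin θ.
Along the incline: P cos θ = m g sin θ + μ_s N = m g sin θ + μ_s (m g cos θ + P sin θ).
Solving, P (cos θ − μ_s sin θ) = m g (sin θ + μ_s cos θ), so P = 4.4×9.8×(sin 18° + 0.22 cos 18°)/(cos 18° − 0.22 sin 18°) = 43.1×0.5182/0.8831 = 25.3 N.

P ≈ 25.3 N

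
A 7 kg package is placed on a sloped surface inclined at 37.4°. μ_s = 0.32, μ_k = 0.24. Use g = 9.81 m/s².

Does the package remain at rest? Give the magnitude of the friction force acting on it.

f ≈ 13.1 N

N = m g cos θ = 54.6 N.
Down-slope weight component: m g sin θ = 41.7 N.
μ_s N = 17.5 N.
41.7 > 17.5 N, so it slides; kinetic friction f = μ_k N = 0.24×54.6 = 13.1 N.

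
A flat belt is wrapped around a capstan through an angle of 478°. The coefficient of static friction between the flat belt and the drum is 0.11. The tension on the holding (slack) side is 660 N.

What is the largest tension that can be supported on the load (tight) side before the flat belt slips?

At impending slip the capstan equation gives T₂/T₁ = e^{μβ} with β in radians.
β = 478° × π/180 = 8.343 rad.
e^{μβ} = e^{0.11×8.343} = 2.504.
T₂ = T₁ · e^{μβ} = 660 × 2.504 = 1650 N.

T_max ≈ 1650 N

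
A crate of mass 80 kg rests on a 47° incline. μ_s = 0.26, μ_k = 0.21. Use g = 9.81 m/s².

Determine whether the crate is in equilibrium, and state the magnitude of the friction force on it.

N = m g cos θ = 535 N.
Down-slope weight component: m g sin θ = 574 N.
μ_s N = 139 N.
574 > 139 N, so it slides; kinetic friction f = μ_k N = 0.21×535 = 112 N.

f ≈ 112 N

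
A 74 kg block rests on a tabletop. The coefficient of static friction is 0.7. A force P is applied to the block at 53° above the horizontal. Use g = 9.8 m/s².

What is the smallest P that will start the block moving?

P ≈ 437 N

N = m g − P sin α (the pull lifts the block).
At impending slip, P cos α = μ_s N = μ_s (m g − P sin α).
Solving: P (cos α + μ_s sin α) = μ_s m g → P = 0.7×725/(cos 53° + 0.7 sin 53°) = 508/1.161 = 437 N.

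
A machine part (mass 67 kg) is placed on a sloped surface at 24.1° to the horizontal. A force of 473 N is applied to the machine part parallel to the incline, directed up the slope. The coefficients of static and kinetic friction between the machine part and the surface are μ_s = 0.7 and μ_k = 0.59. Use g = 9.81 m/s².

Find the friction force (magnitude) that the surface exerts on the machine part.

Perpendicular to the surface, N = m g cos θ = 67·9.81·cos 24.1° = 600 N.
The friction needed for equilibrium is m g sin θ − P = 268.4 − 473 = -204.6 N, measured positive up-slope.
Maximum static friction available: μ_s N = 0.7 × 600 = 420 N.
Since |-204.6| ≤ 420 N, static friction is sufficient; f equals the required value, not μ_s N.

f ≈ 205 N (down the incline)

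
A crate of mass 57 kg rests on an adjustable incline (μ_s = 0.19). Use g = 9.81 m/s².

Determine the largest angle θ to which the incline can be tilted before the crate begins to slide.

θ_max ≈ 10.8°

At the slip threshold, m g sin θ = μ_s · m g cos θ, so tan θ = μ_s.
θ_max = arctan(0.19) = 10.8°.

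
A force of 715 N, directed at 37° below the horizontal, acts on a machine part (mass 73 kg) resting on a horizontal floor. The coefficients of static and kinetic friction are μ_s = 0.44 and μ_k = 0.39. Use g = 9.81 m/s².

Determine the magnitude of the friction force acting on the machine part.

N = m g + P sin α = 716.1 + 715×sin 37° = 1146 N.
The horizontal driving force is P cos α = 571 N, so equilibrium needs friction f = 571 N.
μ_s N = 0.44 × 1146 = 504.4 N.
571 > 504.4 N → the machine part slides; f = μ_k N = 0.39×1146 = 447 N.

f ≈ 447 N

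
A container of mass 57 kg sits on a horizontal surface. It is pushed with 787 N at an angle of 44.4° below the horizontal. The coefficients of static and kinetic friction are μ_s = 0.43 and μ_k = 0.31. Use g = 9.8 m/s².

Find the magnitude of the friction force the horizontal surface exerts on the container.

f ≈ 344 N

N = m g + P sin α = 558.6 + 787×sin 44.4° = 1109 N.
For equilibrium, f = P cos α = 787×cos 44.4° = 562.3 N.
The static-friction limit is μ_s N = 477 N.
The required friction exceeds μ_s N, so the container moves and f = μ_k N = 344 N.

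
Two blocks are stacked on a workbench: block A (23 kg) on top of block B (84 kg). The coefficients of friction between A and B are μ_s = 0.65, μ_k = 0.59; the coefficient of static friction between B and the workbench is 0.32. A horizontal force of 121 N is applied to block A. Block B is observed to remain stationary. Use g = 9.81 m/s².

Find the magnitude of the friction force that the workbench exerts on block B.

The normal force B exerts on A is simply A's weight, N₁ = 225.6 N.
Maximum static friction on A from B: μ_s N₁ = 0.65×225.6 = 146.7 N.
P = 121 N is within that limit, so A and B move together (both at rest); the A–B friction is simply f₁ = P = 121 N.
By Newton's third law B feels 121 N forward from A. With B stationary, the floor's static friction on B balances it: f₂ = 121 N (well within μ_s(m_A+m_B)g = 335.9 N).

f ≈ 121 N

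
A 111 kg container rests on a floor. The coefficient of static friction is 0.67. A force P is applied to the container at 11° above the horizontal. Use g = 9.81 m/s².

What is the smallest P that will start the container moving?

P ≈ 658 N

N = m g − P sin α (the pull lifts the container).
At impending slip, P cos α = μ_s N = μ_s (m g − P sin α).
Solving: P (cos α + μ_s sin α) = μ_s m g → P = 0.67×1090/(cos 11° + 0.67 sin 11°) = 730/1.109 = 658 N.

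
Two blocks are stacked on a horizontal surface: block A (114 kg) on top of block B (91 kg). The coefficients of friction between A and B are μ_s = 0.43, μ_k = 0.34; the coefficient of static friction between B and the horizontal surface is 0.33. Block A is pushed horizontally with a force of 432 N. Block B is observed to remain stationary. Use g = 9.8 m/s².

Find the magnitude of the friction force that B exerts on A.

Between the blocks, N₁ = m_A g = 1117 N.
So the A–B interface can sustain at most μ_s N₁ = 480.4 N of static friction.
P = 432 N is within that limit, so A and B move together (both at rest); the A–B friction is simply f₁ = P = 432 N.
By Newton's third law B feels 432 N forward from A. With B stationary, the floor's static friction on B balances it: f₂ = 432 N (well within μ_s(m_A+m_B)g = 663 N).

f ≈ 432 N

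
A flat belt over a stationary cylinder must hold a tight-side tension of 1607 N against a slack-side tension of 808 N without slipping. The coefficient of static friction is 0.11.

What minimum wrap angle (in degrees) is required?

T₂/T₁ = e^{μβ} → β = ln(T₂/T₁)/μ.
β = ln(1607/808)/0.11 = 0.6876/0.11 = 6.251 rad.
In degrees: β = 6.251 × 180/π = 358°.

β_min ≈ 358°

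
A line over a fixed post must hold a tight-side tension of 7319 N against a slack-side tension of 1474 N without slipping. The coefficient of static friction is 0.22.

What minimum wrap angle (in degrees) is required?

β_min ≈ 417°

T₂/T₁ = e^{μβ} → β = ln(T₂/T₁)/μ.
β = ln(7319/1474)/0.22 = 1.602/0.22 = 7.284 rad.
In degrees: β = 7.284 × 180/π = 417°.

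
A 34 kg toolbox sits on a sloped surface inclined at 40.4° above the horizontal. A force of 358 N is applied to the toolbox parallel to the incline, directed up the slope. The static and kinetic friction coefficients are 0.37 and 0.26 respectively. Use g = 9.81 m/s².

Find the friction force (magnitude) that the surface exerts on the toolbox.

Perpendicular to the surface, N = m g cos θ = 34·9.81·cos 40.4° = 254 N.
For equilibrium along the incline the friction force must supply f = m g sin θ − P = 216.2 − 358 = -141.8 N (positive meaning up-slope).
Static friction can supply at most μ_s N = 93.98 N.
|-141.8| exceeds 93.98 N, so the toolbox slips up-slope; friction is kinetic, f = μ_k N = 0.26×254 = 66 N.

f ≈ 66 N (down the incline)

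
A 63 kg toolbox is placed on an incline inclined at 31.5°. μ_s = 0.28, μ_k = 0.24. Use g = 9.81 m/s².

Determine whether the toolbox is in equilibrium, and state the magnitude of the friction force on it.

f ≈ 126 N

N = m g cos θ = 527 N.
Down-slope weight component: m g sin θ = 323 N.
μ_s N = 148 N.
323 > 148 N, so it slides; kinetic friction f = μ_k N = 0.24×527 = 126 N.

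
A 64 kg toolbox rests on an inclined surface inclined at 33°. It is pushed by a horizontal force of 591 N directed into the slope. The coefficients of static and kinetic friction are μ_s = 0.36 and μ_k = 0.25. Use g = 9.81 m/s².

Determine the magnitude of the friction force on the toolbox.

Normal direction: N = m g cos θ + P sin θ = 848.4 N.
Parallel to the incline: P cos θ − m g sin θ = 495.7 − 341.9 = 153.7 N; the friction needed to balance this is 153.7 N acting down the slope.
Maximum static friction: μ_s N = 0.36 × 848.4 = 305.4 N.
|f_req| = 153.7 ≤ 305.4 N → the toolbox is in equilibrium; friction equals the required value.

f ≈ 154 N (down the incline)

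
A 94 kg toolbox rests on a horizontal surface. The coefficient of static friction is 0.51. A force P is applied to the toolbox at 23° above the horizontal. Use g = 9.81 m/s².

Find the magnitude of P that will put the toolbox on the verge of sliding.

P ≈ 420 N

N = m g − P sin α (the pull lifts the toolbox).
At impending slip, P cos α = μ_s N = μ_s (m g − P sin α).
Solving: P (cos α + μ_s sin α) = μ_s m g → P = 0.51×922/(cos 23° + 0.51 sin 23°) = 470/1.12 = 420 N.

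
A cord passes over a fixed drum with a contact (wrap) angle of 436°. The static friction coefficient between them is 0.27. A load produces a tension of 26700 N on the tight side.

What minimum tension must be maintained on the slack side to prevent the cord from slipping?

Capstan equation at impending slip: T_tight/T_slack = e^{μβ}.
β = 436° = 7.61 rad; e^{μβ} = e^{0.27×7.61} = 7.804.
T_slack = T_tight / e^{μβ} = 26700 / 7.804 = 3420 N.

T_min ≈ 3420 N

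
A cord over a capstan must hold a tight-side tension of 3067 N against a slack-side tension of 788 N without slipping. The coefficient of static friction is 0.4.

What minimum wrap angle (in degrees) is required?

β_min ≈ 195°

T₂/T₁ = e^{μβ} → β = ln(T₂/T₁)/μ.
β = ln(3067/788)/0.4 = 1.359/0.4 = 3.397 rad.
In degrees: β = 3.397 × 180/π = 195°.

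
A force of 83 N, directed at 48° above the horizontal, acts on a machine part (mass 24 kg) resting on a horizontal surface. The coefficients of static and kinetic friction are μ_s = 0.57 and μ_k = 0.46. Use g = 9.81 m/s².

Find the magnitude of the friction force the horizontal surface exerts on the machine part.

N = m g − P sin α = 235.4 − 83×sin 48° = 173.8 N.
The horizontal driving force is P cos α = 55.54 N, so equilibrium needs friction f = 55.54 N.
μ_s N = 0.57 × 173.8 = 99.04 N.
55.54 ≤ 99.04 N → static; friction equals the required 55.5 N.

f ≈ 55.5 N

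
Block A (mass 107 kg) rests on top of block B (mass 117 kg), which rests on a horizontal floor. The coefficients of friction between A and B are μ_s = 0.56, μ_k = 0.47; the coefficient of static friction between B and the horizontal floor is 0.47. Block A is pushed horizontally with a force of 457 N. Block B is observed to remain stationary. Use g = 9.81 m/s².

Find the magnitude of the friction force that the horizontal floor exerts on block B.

Between the blocks, N₁ = m_A g = 1050 N.
So the A–B interface can sustain at most μ_s N₁ = 587.8 N of static friction.
Since P = 457 N ≤ 587.8 N, A does not slip on B; friction on A equals P = 457 N.
By Newton's third law B feels 457 N forward from A. With B stationary, the floor's static friction on B balances it: f₂ = 457 N (well within μ_s(m_A+m_B)g = 1033 N).

f ≈ 457 N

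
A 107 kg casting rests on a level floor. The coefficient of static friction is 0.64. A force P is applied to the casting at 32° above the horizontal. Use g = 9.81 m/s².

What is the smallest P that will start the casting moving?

P ≈ 566 N

N = m g − P sin α (the pull lifts the casting).
At impending slip, P cos α = μ_s N = μ_s (m g − P sin α).
Solving: P (cos α + μ_s sin α) = μ_s m g → P = 0.64×1050/(cos 32° + 0.64 sin 32°) = 672/1.187 = 566 N.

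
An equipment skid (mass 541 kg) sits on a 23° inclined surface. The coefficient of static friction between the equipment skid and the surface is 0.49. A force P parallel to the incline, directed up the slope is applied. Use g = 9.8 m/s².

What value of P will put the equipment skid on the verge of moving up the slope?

At impending motion up the slope, friction acts down-slope at its limit: f = μ_s N.
P is parallel to the surface, so N = m g cos θ = 4880 N.
Along the incline: P = m g sin θ + μ_s N = 2070 + 0.49×4880 = 4460 N.

P ≈ 4460 N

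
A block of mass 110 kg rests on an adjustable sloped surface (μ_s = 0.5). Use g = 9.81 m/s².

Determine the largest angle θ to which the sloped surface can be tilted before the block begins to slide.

At the slip threshold, m g sin θ = μ_s · m g cos θ, so tan θ = μ_s.
θ_max = arctan(0.5) = 26.6°.

θ_max ≈ 26.6°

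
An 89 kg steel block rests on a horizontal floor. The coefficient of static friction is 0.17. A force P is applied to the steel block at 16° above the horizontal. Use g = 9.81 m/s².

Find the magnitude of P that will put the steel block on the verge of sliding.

N = m g − P sin α (the pull lifts the steel block).
At impending slip, P cos α = μ_s N = μ_s (m g − P sin α).
Solving: P (cos α + μ_s sin α) = μ_s m g → P = 0.17×873/(cos 16° + 0.17 sin 16°) = 148/1.008 = 147 N.

P ≈ 147 N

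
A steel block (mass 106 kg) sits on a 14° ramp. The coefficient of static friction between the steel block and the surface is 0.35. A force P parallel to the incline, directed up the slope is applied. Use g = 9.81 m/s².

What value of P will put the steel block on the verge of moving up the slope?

P ≈ 605 N

At impending motion up the slope, friction acts down-slope at its limit: f = μ_s N.
P is parallel to the surface, so N = m g cos θ = 1010 N.
Along the incline: P = m g sin θ + μ_s N = 252 + 0.35×1010 = 605 N.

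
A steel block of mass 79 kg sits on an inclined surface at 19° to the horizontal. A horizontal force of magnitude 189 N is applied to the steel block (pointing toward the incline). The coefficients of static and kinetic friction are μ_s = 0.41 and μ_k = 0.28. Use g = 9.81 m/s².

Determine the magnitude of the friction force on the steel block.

Normal direction: N = m g cos θ + P sin θ = 794.3 N.
Along the incline, the net driving force (taking up-slope positive) is P cos θ − m g sin θ = 178.7 − 252.3 = -73.61 N, so equilibrium requires friction f = 73.61 N (up-slope).
Maximum static friction: μ_s N = 0.41 × 794.3 = 325.7 N.
Since 73.61 N is within the 325.7 N limit, the steel block stays put and friction is exactly 73.6 N.

f ≈ 73.6 N (up the incline)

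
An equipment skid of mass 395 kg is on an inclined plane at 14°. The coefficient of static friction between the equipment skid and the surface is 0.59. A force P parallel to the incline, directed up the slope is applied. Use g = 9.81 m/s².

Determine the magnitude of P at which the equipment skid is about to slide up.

P ≈ 3160 N

At impending motion up the slope, friction acts down-slope at its limit: f = μ_s N.
P is parallel to the surface, so N = m g cos θ = 3760 N.
Along the incline: P = m g sin θ + μ_s N = 937 + 0.59×3760 = 3160 N.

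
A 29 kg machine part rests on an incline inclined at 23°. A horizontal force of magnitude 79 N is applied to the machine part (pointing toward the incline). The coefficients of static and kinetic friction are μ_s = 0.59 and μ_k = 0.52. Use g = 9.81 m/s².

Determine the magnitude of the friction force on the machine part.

The horizontal push has a component P sin θ into the surface, so N = m g cos θ + P sin θ = 261.9 + 30.87 = 292.7 N.
Parallel to the incline: P cos θ − m g sin θ = 72.72 − 111.2 = -38.44 N; the friction needed to balance this is 38.44 N acting up the slope.
The limit of static friction is μ_s N = 172.7 N.
Since 38.44 N is within the 172.7 N limit, the machine part stays put and friction is exactly 38.4 N.

f ≈ 38.4 N (up the incline)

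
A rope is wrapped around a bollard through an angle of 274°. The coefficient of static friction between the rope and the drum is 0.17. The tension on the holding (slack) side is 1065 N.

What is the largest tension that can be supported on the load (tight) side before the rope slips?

At impending slip the capstan equation gives T₂/T₁ = e^{μβ} with β in radians.
β = 274° × π/180 = 4.782 rad.
e^{μβ} = e^{0.17×4.782} = 2.255.
T₂ = T₁ · e^{μβ} = 1065 × 2.255 = 2400 N.

T_max ≈ 2400 N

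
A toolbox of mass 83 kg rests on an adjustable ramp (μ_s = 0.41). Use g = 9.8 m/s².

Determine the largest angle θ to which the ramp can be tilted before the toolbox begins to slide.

At the slip threshold, m g sin θ = μ_s · m g cos θ, so tan θ = μ_s.
θ_max = arctan(0.41) = 22.3°.

θ_max ≈ 22.3°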